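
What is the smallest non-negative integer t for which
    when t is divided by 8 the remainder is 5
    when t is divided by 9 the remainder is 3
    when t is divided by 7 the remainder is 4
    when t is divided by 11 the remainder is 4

The moduli are pairwise coprime; N = 8·9·7·11 = 5544.
N/8 = 693; 693 ≡ 5 (mod 8); 5·5 ≡ 1, so inverse 5.
N/9 = 616; 616 ≡ 4 (mod 9); 4·7 ≡ 1, so inverse 7.
N/7 = 792; 792 ≡ 1 (mod 7), inverse 1.
N/11 = 504; 504 ≡ 9 (mod 11); 9·5 ≡ 1, so inverse 5.
t ≡ 5·693·5 + 3·616·7 + 4·792·1 + 4·504·5 = 43509.
43509 mod 5544 = 4701.

4701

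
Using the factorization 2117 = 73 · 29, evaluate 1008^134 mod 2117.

1399

Mod 73: 1008 ≡ 59; by Fermat, exponent reduces to 134 mod 72 = 62; 59^62 ≡ 12 (mod 73).
Mod 29: 1008 ≡ 22; by Fermat, exponent reduces to 134 mod 28 = 22; 22^22 ≡ 7 (mod 29).
Combine by CRT: x ≡ 12 (mod 73), x ≡ 7 (mod 29) ⇒ x ≡ 1399 (mod 2117).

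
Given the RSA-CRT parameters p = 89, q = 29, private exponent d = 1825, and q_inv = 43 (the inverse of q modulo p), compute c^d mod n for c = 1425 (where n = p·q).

357

d_p = d mod (p−1) = 1825 mod 88 = 65; d_q = d mod (q−1) = 5.
m₁ = c^(d_p) mod p: c ≡ 1 (mod 89), and 1^65 mod 89 = 1.
m₂ = c^(d_q) mod q: c ≡ 4 (mod 29), and 4^5 mod 29 = 9.
h = q_inv·(m₁ − m₂) mod p = 43·(1 − 9) mod 89 = 12.
m = m₂ + h·q = 9 + 12·29 = 357.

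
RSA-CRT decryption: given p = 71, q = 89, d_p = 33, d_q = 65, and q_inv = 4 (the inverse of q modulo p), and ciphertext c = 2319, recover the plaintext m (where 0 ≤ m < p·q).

3186

m₁ = c^(d_p) mod p: c ≡ 47 (mod 71), and 47^33 mod 71 = 62.
m₂ = c^(d_q) mod q: c ≡ 5 (mod 89), and 5^65 mod 89 = 71.
h = q_inv·(m₁ − m₂) mod p = 4·(62 − 71) mod 71 = 35.
m = m₂ + h·q = 71 + 35·89 = 3186.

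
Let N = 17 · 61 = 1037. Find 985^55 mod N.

611

Mod 17: 985 ≡ 16; by Fermat, exponent reduces to 55 mod 16 = 7; 16^7 ≡ 16 (mod 17).
Mod 61: 985 ≡ 9; 9^55 ≡ 1 (mod 61).
Combine by CRT: x ≡ 16 (mod 17), x ≡ 1 (mod 61) ⇒ x ≡ 611 (mod 1037).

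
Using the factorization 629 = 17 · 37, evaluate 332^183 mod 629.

36

Mod 17: 332 ≡ 9; by Fermat, exponent reduces to 183 mod 16 = 7; 9^7 ≡ 2 (mod 17).
Mod 37: 332 ≡ 36; by Fermat, exponent reduces to 183 mod 36 = 3; 36^3 ≡ 36 (mod 37).
Combine by CRT: x ≡ 2 (mod 17), x ≡ 36 (mod 37) ⇒ x ≡ 36 (mod 629).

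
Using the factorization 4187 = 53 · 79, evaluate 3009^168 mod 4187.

1667

Mod 53: 3009 ≡ 41; by Fermat, exponent reduces to 168 mod 52 = 12; 41^12 ≡ 24 (mod 53).
Mod 79: 3009 ≡ 7; by Fermat, exponent reduces to 168 mod 78 = 12; 7^12 ≡ 8 (mod 79).
Combine by CRT: x ≡ 24 (mod 53), x ≡ 8 (mod 79) ⇒ x ≡ 1667 (mod 4187).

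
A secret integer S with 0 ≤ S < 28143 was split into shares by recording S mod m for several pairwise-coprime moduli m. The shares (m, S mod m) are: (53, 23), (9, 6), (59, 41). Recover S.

Combine the congruences pairwise.
From S ≡ 23 (mod 53) write S = 23 + 53t. Substituting into S ≡ 6 (mod 9) gives 53t ≡ 1 (mod 9), and since 8⁻¹ ≡ 8 (mod 9), t ≡ 8. Hence S ≡ 23 + 53·8 = 447 (mod 477).
From S ≡ 447 (mod 477) write S = 447 + 477t. Substituting into S ≡ 41 (mod 59) gives 477t ≡ 7 (mod 59), and since 5⁻¹ ≡ 12 (mod 59), t ≡ 25. Hence S ≡ 447 + 477·25 = 12372 (mod 28143).

12372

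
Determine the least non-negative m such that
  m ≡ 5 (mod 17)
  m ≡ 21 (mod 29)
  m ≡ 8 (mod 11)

Combine the congruences pairwise.
From m ≡ 5 (mod 17) write m = 5 + 17t. Substituting into m ≡ 21 (mod 29) gives 17t ≡ 16 (mod 29), and since 17⁻¹ ≡ 12 (mod 29), t ≡ 18. Hence m ≡ 5 + 17·18 = 311 (mod 493).
From m ≡ 311 (mod 493) write m = 311 + 493t. Substituting into m ≡ 8 (mod 11) gives 493t ≡ 5 (mod 11), and since 9⁻¹ ≡ 5 (mod 11), t ≡ 3. Hence m ≡ 311 + 493·3 = 1790 (mod 5423).

1790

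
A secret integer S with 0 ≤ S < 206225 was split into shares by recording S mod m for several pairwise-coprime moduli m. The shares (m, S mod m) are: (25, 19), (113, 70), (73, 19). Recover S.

The moduli are pairwise coprime; N = 25·113·73 = 206225.
N/25 = 8249; 8249 ≡ 24 (mod 25); 24·24 ≡ 1, so inverse 24.
N/113 = 1825; 1825 ≡ 17 (mod 113); 17·20 ≡ 1, so inverse 20.
N/73 = 2825; 2825 ≡ 51 (mod 73); 51·63 ≡ 1, so inverse 63.
S ≡ 19·8249·24 + 70·1825·20 + 19·2825·63 = 9698069.
9698069 mod 206225 = 5494.

5494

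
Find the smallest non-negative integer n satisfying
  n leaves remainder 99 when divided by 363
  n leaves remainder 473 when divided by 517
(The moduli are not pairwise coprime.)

gcd(363, 517) = 11 and 11 | (473 − 99), so the pair is consistent; merging gives n ≡ 4092 (mod 17061), where 17061 = lcm(363, 517).
The solution is unique modulo lcm(363, 517) = 17061.

4092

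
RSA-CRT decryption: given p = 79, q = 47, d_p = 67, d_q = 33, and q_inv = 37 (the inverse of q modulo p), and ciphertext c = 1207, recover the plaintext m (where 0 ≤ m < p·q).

721

m₁ = c^(d_p) mod p: c ≡ 22 (mod 79), and 22^67 mod 79 = 10.
m₂ = c^(d_q) mod q: c ≡ 32 (mod 47), and 32^33 mod 47 = 16.
h = q_inv·(m₁ − m₂) mod p = 37·(10 − 16) mod 79 = 15.
m = m₂ + h·q = 16 + 15·47 = 721.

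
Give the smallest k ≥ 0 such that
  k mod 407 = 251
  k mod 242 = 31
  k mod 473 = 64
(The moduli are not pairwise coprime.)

Combine the congruences pairwise.
gcd(407, 242) = 11 and 11 | (31 − 251), so the pair is consistent; merging gives k ≡ 2693 (mod 8954), where 8954 = lcm(407, 242).
gcd(8954, 473) = 11 and 11 | (64 − 2693), so the pair is consistent; merging gives k ≡ 74325 (mod 385022), where 385022 = lcm(8954, 473).
The solution is unique modulo lcm(407, 242, 473) = 385022.

74325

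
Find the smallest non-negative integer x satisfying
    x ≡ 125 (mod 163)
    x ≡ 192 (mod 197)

4526

Combine the congruences pairwise.
From x ≡ 125 (mod 163) write x = 125 + 163t. Substituting into x ≡ 192 (mod 197) gives 163t ≡ 67 (mod 197), and since 163⁻¹ ≡ 168 (mod 197), t ≡ 27. Hence x ≡ 125 + 163·27 = 4526 (mod 32111).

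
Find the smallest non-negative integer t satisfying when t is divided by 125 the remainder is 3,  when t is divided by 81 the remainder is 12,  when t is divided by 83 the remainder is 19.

211503

The moduli are pairwise coprime; N = 125·81·83 = 840375.
N/125 = 6723; 6723 ≡ 98 (mod 125); 98·37 ≡ 1, so inverse 37.
N/81 = 10375; 10375 ≡ 7 (mod 81); 7·58 ≡ 1, so inverse 58.
N/83 = 10125; 10125 ≡ 82 (mod 83); 82·82 ≡ 1, so inverse 82.
t ≡ 3·6723·37 + 12·10375·58 + 19·10125·82 = 23742003.
23742003 mod 840375 = 211503.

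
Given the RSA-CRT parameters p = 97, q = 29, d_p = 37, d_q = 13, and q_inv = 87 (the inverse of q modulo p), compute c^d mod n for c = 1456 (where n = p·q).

1165

m₁ = c^(d_p) mod p: c ≡ 1 (mod 97), and 1^37 mod 97 = 1.
m₂ = c^(d_q) mod q: c ≡ 6 (mod 29), and 6^13 mod 29 = 5.
h = q_inv·(m₁ − m₂) mod p = 87·(1 − 5) mod 97 = 40.
m = m₂ + h·q = 5 + 40·29 = 1165.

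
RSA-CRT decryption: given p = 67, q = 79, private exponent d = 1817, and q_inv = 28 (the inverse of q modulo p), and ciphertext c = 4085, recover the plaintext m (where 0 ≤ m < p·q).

d_p = d mod (p−1) = 1817 mod 66 = 35; d_q = d mod (q−1) = 23.
m₁ = c^(d_p) mod p: c ≡ 65 (mod 67), and 65^35 mod 67 = 4.
m₂ = c^(d_q) mod q: c ≡ 56 (mod 79), and 56^23 mod 79 = 24.
h = q_inv·(m₁ − m₂) mod p = 28·(4 − 24) mod 67 = 43.
m = m₂ + h·q = 24 + 43·79 = 3421.

3421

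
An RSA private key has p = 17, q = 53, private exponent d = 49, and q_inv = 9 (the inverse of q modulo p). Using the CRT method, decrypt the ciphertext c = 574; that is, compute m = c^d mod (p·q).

897

d_p = d mod (p−1) = 49 mod 16 = 1; d_q = d mod (q−1) = 49.
m₁ = c^(d_p) mod p: c ≡ 13 (mod 17), and 13^1 mod 17 = 13.
m₂ = c^(d_q) mod q: c ≡ 44 (mod 53), and 44^49 mod 53 = 49.
h = q_inv·(m₁ − m₂) mod p = 9·(13 − 49) mod 17 = 16.
m = m₂ + h·q = 49 + 16·53 = 897.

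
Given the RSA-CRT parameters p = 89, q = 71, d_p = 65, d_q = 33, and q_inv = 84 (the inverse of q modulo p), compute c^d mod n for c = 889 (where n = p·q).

5428

m₁ = c^(d_p) mod p: c ≡ 88 (mod 89), and 88^65 mod 89 = 88.
m₂ = c^(d_q) mod q: c ≡ 37 (mod 71), and 37^33 mod 71 = 32.
h = q_inv·(m₁ − m₂) mod p = 84·(88 − 32) mod 89 = 76.
m = m₂ + h·q = 32 + 76·71 = 5428.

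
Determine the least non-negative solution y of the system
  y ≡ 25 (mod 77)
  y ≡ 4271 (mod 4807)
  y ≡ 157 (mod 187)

249428

Combine the congruences pairwise.
gcd(77, 4807) = 11 and 11 | (4271 − 25), so the pair is consistent; merging gives y ≡ 13885 (mod 33649), where 33649 = lcm(77, 4807).
gcd(33649, 187) = 11 and 11 | (157 − 13885), so the pair is consistent; merging gives y ≡ 249428 (mod 572033), where 572033 = lcm(33649, 187).
The solution is unique modulo lcm(77, 4807, 187) = 572033.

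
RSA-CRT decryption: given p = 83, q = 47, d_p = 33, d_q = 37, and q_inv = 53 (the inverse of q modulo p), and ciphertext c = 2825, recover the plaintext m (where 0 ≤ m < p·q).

m₁ = c^(d_p) mod p: c ≡ 3 (mod 83), and 3^33 mod 83 = 21.
m₂ = c^(d_q) mod q: c ≡ 5 (mod 47), and 5^37 mod 47 = 20.
h = q_inv·(m₁ − m₂) mod p = 53·(21 − 20) mod 83 = 53.
m = m₂ + h·q = 20 + 53·47 = 2511.

2511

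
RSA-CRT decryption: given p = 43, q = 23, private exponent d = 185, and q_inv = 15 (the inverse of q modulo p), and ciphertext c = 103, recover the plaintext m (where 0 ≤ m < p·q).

410

d_p = d mod (p−1) = 185 mod 42 = 17; d_q = d mod (q−1) = 9.
m₁ = c^(d_p) mod p: c ≡ 17 (mod 43), and 17^17 mod 43 = 23.
m₂ = c^(d_q) mod q: c ≡ 11 (mod 23), and 11^9 mod 23 = 19.
h = q_inv·(m₁ − m₂) mod p = 15·(23 − 19) mod 43 = 17.
m = m₂ + h·q = 19 + 17·23 = 410.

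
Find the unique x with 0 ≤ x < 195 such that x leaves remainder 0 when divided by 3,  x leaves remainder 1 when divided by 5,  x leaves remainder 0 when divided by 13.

156

From x ≡ 0 (mod 3) write x = 0 + 3t. Substituting into x ≡ 1 (mod 5) gives 3t ≡ 1 (mod 5), and since 3⁻¹ ≡ 2 (mod 5), t ≡ 2. Hence x ≡ 0 + 3·2 = 6 (mod 15).
From x ≡ 6 (mod 15) write x = 6 + 15t. Substituting into x ≡ 0 (mod 13) gives 15t ≡ 7 (mod 13), and since 2⁻¹ ≡ 7 (mod 13), t ≡ 10. Hence x ≡ 6 + 15·10 = 156 (mod 195).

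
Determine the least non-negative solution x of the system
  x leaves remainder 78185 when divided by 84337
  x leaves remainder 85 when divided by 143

499870

Combine the congruences pairwise.
gcd(84337, 143) = 11 and 11 | (85 − 78185), so the pair is consistent; merging gives x ≡ 499870 (mod 1096381), where 1096381 = lcm(84337, 143).
The solution is unique modulo lcm(84337, 143) = 1096381.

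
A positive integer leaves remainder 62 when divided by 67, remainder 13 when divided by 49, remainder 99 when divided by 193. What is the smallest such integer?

The moduli are pairwise coprime; N = 67·49·193 = 633619.
N/67 = 9457; 9457 ≡ 10 (mod 67); 10·47 ≡ 1, so inverse 47.
N/49 = 12931; 12931 ≡ 44 (mod 49); 44·39 ≡ 1, so inverse 39.
N/193 = 3283; 3283 ≡ 2 (mod 193); 2·97 ≡ 1, so inverse 97.
x ≡ 62·9457·47 + 13·12931·39 + 99·3283·97 = 65640364.
65640364 mod 633619 = 377607.

377607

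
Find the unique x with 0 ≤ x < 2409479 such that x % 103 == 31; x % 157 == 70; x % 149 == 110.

The moduli are pairwise coprime; N = 103·157·149 = 2409479.
N/103 = 23393; 23393 ≡ 12 (mod 103); 12·43 ≡ 1, so inverse 43.
N/157 = 15347; 15347 ≡ 118 (mod 157); 118·4 ≡ 1, so inverse 4.
N/149 = 16171; 16171 ≡ 79 (mod 149); 79·83 ≡ 1, so inverse 83.
x ≡ 31·23393·43 + 70·15347·4 + 110·16171·83 = 183121259.
183121259 mod 2409479 = 855.

855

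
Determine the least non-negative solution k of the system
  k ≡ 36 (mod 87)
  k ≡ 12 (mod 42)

gcd(87, 42) = 3 and 3 | (12 − 36), so the pair is consistent; merging gives k ≡ 558 (mod 1218), where 1218 = lcm(87, 42).
The solution is unique modulo lcm(87, 42) = 1218.

558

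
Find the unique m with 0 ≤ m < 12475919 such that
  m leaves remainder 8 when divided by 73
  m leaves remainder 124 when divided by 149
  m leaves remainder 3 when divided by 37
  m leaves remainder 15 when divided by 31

Combine the congruences pairwise.
From m ≡ 8 (mod 73) write m = 8 + 73t. Substituting into m ≡ 124 (mod 149) gives 73t ≡ 116 (mod 149), and since 73⁻¹ ≡ 49 (mod 149), t ≡ 22. Hence m ≡ 8 + 73·22 = 1614 (mod 10877).
From m ≡ 1614 (mod 10877) write m = 1614 + 10877t. Substituting into m ≡ 3 (mod 37) gives 10877t ≡ 17 (mod 37), and since 36⁻¹ ≡ 36 (mod 37), t ≡ 20. Hence m ≡ 1614 + 10877·20 = 219154 (mod 402449).
From m ≡ 219154 (mod 402449) write m = 219154 + 402449t. Substituting into m ≡ 15 (mod 31) gives 402449t ≡ 0 (mod 31), and since 7⁻¹ ≡ 9 (mod 31), t ≡ 0. Hence m ≡ 219154 + 402449·0 = 219154 (mod 12475919).

219154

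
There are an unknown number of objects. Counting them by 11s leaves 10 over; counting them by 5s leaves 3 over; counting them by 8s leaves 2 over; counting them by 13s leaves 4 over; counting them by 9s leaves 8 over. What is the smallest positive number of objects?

The moduli are pairwise coprime; M = 11·5·8·13·9 = 51480.
M/11 = 4680; 4680 ≡ 5 (mod 11); 5·9 ≡ 1, so inverse 9.
M/5 = 10296; 10296 ≡ 1 (mod 5), inverse 1.
M/8 = 6435; 6435 ≡ 3 (mod 8); 3·3 ≡ 1, so inverse 3.
M/13 = 3960; 3960 ≡ 8 (mod 13); 8·5 ≡ 1, so inverse 5.
M/9 = 5720; 5720 ≡ 5 (mod 9); 5·2 ≡ 1, so inverse 2.
N ≡ 10·4680·9 + 3·10296·1 + 2·6435·3 + 4·3960·5 + 8·5720·2 = 661418.
661418 mod 51480 = 43658.

43658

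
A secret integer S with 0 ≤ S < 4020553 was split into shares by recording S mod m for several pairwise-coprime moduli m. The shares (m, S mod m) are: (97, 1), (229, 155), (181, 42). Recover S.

From S ≡ 1 (mod 97) write S = 1 + 97t. Substituting into S ≡ 155 (mod 229) gives 97t ≡ 154 (mod 229), and since 97⁻¹ ≡ 85 (mod 229), t ≡ 37. Hence S ≡ 1 + 97·37 = 3590 (mod 22213).
From S ≡ 3590 (mod 22213) write S = 3590 + 22213t. Substituting into S ≡ 42 (mod 181) gives 22213t ≡ 72 (mod 181), and since 131⁻¹ ≡ 76 (mod 181), t ≡ 42. Hence S ≡ 3590 + 22213·42 = 936536 (mod 4020553).

936536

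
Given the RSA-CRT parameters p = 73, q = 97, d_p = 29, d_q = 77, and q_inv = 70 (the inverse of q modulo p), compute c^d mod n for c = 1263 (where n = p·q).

4139

m₁ = c^(d_p) mod p: c ≡ 22 (mod 73), and 22^29 mod 73 = 51.
m₂ = c^(d_q) mod q: c ≡ 2 (mod 97), and 2^77 mod 97 = 65.
h = q_inv·(m₁ − m₂) mod p = 70·(51 − 65) mod 73 = 42.
m = m₂ + h·q = 65 + 42·97 = 4139.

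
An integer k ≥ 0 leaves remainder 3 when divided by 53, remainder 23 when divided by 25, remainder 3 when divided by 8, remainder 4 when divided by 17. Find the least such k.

The moduli are pairwise coprime; N = 53·25·8·17 = 180200.
N/53 = 3400; 3400 ≡ 8 (mod 53); 8·20 ≡ 1, so inverse 20.
N/25 = 7208; 7208 ≡ 8 (mod 25); 8·22 ≡ 1, so inverse 22.
N/8 = 22525; 22525 ≡ 5 (mod 8); 5·5 ≡ 1, so inverse 5.
N/17 = 10600; 10600 ≡ 9 (mod 17); 9·2 ≡ 1, so inverse 2.
k ≡ 3·3400·20 + 23·7208·22 + 3·22525·5 + 4·10600·2 = 4273923.
4273923 mod 180200 = 129323.

129323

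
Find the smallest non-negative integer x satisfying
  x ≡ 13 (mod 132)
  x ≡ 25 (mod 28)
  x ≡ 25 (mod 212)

gcd(132, 28) = 4 and 4 | (25 − 13), so the pair is consistent; merging gives x ≡ 277 (mod 924), where 924 = lcm(132, 28).
gcd(924, 212) = 4 and 4 | (25 − 277), so the pair is consistent; merging gives x ≡ 17833 (mod 48972), where 48972 = lcm(924, 212).
The solution is unique modulo lcm(132, 28, 212) = 48972.

17833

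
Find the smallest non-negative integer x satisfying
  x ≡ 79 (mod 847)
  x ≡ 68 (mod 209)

15325

gcd(847, 209) = 11 and 11 | (68 − 79), so the pair is consistent; merging gives x ≡ 15325 (mod 16093), where 16093 = lcm(847, 209).
The solution is unique modulo lcm(847, 209) = 16093.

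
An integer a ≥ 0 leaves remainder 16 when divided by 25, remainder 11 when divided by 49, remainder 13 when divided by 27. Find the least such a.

26716

The moduli are pairwise coprime; N = 25·49·27 = 33075.
N/25 = 1323; 1323 ≡ 23 (mod 25); 23·12 ≡ 1, so inverse 12.
N/49 = 675; 675 ≡ 38 (mod 49); 38·40 ≡ 1, so inverse 40.
N/27 = 1225; 1225 ≡ 10 (mod 27); 10·19 ≡ 1, so inverse 19.
a ≡ 16·1323·12 + 11·675·40 + 13·1225·19 = 853591.
853591 mod 33075 = 26716.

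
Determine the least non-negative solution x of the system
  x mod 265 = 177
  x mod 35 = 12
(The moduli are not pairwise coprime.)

gcd(265, 35) = 5 and 5 | (12 − 177), so the pair is consistent; merging gives x ≡ 1237 (mod 1855), where 1855 = lcm(265, 35).
The solution is unique modulo lcm(265, 35) = 1855.

1237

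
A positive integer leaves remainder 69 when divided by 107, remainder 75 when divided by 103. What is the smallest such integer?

5740

From m ≡ 69 (mod 107) write m = 69 + 107t. Substituting into m ≡ 75 (mod 103) gives 107t ≡ 6 (mod 103), and since 4⁻¹ ≡ 26 (mod 103), t ≡ 53. Hence m ≡ 69 + 107·53 = 5740 (mod 11021).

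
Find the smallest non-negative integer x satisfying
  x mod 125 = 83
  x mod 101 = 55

From x ≡ 83 (mod 125) write x = 83 + 125t. Substituting into x ≡ 55 (mod 101) gives 125t ≡ 73 (mod 101), and since 24⁻¹ ≡ 80 (mod 101), t ≡ 83. Hence x ≡ 83 + 125·83 = 10458 (mod 12625).

10458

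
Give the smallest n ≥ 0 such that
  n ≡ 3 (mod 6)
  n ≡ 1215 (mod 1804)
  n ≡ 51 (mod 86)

120279

Combine the congruences pairwise.
gcd(6, 1804) = 2 and 2 | (1215 − 3), so the pair is consistent; merging gives n ≡ 1215 (mod 5412), where 5412 = lcm(6, 1804).
gcd(5412, 86) = 2 and 2 | (51 − 1215), so the pair is consistent; merging gives n ≡ 120279 (mod 232716), where 232716 = lcm(5412, 86).
The solution is unique modulo lcm(6, 1804, 86) = 232716.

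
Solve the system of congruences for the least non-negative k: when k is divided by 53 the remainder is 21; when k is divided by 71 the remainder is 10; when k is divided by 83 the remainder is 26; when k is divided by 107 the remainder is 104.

The moduli are pairwise coprime; N = 53·71·83·107 = 33419203.
N/53 = 630551; 630551 ≡ 10 (mod 53); 10·16 ≡ 1, so inverse 16.
N/71 = 470693; 470693 ≡ 34 (mod 71); 34·23 ≡ 1, so inverse 23.
N/83 = 402641; 402641 ≡ 8 (mod 83); 8·52 ≡ 1, so inverse 52.
N/107 = 312329; 312329 ≡ 103 (mod 107); 103·80 ≡ 1, so inverse 80.
k ≡ 21·630551·16 + 10·470693·23 + 26·402641·52 + 104·312329·80 = 3463072438.
3463072438 mod 33419203 = 20894529.

20894529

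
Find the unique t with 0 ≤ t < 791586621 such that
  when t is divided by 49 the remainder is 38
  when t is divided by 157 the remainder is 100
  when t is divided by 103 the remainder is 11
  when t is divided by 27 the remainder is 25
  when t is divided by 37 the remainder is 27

371461786

Combine the congruences pairwise.
From t ≡ 38 (mod 49) write t = 38 + 49s. Substituting into t ≡ 100 (mod 157) gives 49s ≡ 62 (mod 157), and since 49⁻¹ ≡ 141 (mod 157), s ≡ 107. Hence t ≡ 38 + 49·107 = 5281 (mod 7693).
From t ≡ 5281 (mod 7693) write t = 5281 + 7693s. Substituting into t ≡ 11 (mod 103) gives 7693s ≡ 86 (mod 103), and since 71⁻¹ ≡ 74 (mod 103), s ≡ 81. Hence t ≡ 5281 + 7693·81 = 628414 (mod 792379).
From t ≡ 628414 (mod 792379) write t = 628414 + 792379s. Substituting into t ≡ 25 (mod 27) gives 792379s ≡ 9 (mod 27), and since 10⁻¹ ≡ 19 (mod 27), s ≡ 9. Hence t ≡ 628414 + 792379·9 = 7759825 (mod 21394233).
From t ≡ 7759825 (mod 21394233) write t = 7759825 + 21394233s. Substituting into t ≡ 27 (mod 37) gives 21394233s ≡ 27 (mod 37), and since 19⁻¹ ≡ 2 (mod 37), s ≡ 17. Hence t ≡ 7759825 + 21394233·17 = 371461786 (mod 791586621).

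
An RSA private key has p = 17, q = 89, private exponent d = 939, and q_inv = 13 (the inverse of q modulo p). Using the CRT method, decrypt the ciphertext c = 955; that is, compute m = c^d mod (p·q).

1010

d_p = d mod (p−1) = 939 mod 16 = 11; d_q = d mod (q−1) = 59.
m₁ = c^(d_p) mod p: c ≡ 3 (mod 17), and 3^11 mod 17 = 7.
m₂ = c^(d_q) mod q: c ≡ 65 (mod 89), and 65^59 mod 89 = 31.
h = q_inv·(m₁ − m₂) mod p = 13·(7 − 31) mod 17 = 11.
m = m₂ + h·q = 31 + 11·89 = 1010.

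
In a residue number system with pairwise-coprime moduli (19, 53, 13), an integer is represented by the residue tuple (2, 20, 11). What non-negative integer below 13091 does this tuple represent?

The moduli are pairwise coprime; N = 19·53·13 = 13091.
N/19 = 689; 689 ≡ 5 (mod 19); 5·4 ≡ 1, so inverse 4.
N/53 = 247; 247 ≡ 35 (mod 53); 35·50 ≡ 1, so inverse 50.
N/13 = 1007; 1007 ≡ 6 (mod 13); 6·11 ≡ 1, so inverse 11.
x ≡ 2·689·4 + 20·247·50 + 11·1007·11 = 374359.
374359 mod 13091 = 7811.

7811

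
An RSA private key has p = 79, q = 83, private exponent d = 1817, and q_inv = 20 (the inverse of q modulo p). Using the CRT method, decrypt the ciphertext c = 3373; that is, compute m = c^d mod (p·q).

5000

d_p = d mod (p−1) = 1817 mod 78 = 23; d_q = d mod (q−1) = 13.
m₁ = c^(d_p) mod p: c ≡ 55 (mod 79), and 55^23 mod 79 = 23.
m₂ = c^(d_q) mod q: c ≡ 53 (mod 83), and 53^13 mod 83 = 20.
h = q_inv·(m₁ − m₂) mod p = 20·(23 − 20) mod 79 = 60.
m = m₂ + h·q = 20 + 60·83 = 5000.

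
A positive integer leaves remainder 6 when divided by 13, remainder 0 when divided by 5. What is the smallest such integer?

From t ≡ 6 (mod 13) write t = 6 + 13s. Substituting into t ≡ 0 (mod 5) gives 13s ≡ 4 (mod 5), and since 3⁻¹ ≡ 2 (mod 5), s ≡ 3. Hence t ≡ 6 + 13·3 = 45 (mod 65).

45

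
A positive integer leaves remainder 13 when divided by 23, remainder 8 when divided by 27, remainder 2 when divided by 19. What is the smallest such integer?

2681

The moduli are pairwise coprime; N = 23·27·19 = 11799.
N/23 = 513; 513 ≡ 7 (mod 23); 7·10 ≡ 1, so inverse 10.
N/27 = 437; 437 ≡ 5 (mod 27); 5·11 ≡ 1, so inverse 11.
N/19 = 621; 621 ≡ 13 (mod 19); 13·3 ≡ 1, so inverse 3.
k ≡ 13·513·10 + 8·437·11 + 2·621·3 = 108872.
108872 mod 11799 = 2681.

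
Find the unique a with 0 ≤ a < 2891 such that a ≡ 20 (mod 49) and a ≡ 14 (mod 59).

From a ≡ 20 (mod 49) write a = 20 + 49t. Substituting into a ≡ 14 (mod 59) gives 49t ≡ 53 (mod 59), and since 49⁻¹ ≡ 53 (mod 59), t ≡ 36. Hence a ≡ 20 + 49·36 = 1784 (mod 2891).

1784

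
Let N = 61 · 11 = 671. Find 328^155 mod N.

133

Mod 61: 328 ≡ 23; by Fermat, exponent reduces to 155 mod 60 = 35; 23^35 ≡ 11 (mod 61).
Mod 11: 328 ≡ 9; by Fermat, exponent reduces to 155 mod 10 = 5; 9^5 ≡ 1 (mod 11).
Combine by CRT: x ≡ 11 (mod 61), x ≡ 1 (mod 11) ⇒ x ≡ 133 (mod 671).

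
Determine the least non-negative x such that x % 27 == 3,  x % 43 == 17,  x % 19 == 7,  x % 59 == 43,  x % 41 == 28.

From x ≡ 3 (mod 27) write x = 3 + 27t. Substituting into x ≡ 17 (mod 43) gives 27t ≡ 14 (mod 43), and since 27⁻¹ ≡ 8 (mod 43), t ≡ 26. Hence x ≡ 3 + 27·26 = 705 (mod 1161).
From x ≡ 705 (mod 1161) write x = 705 + 1161t. Substituting into x ≡ 7 (mod 19) gives 1161t ≡ 5 (mod 19), and since 2⁻¹ ≡ 10 (mod 19), t ≡ 12. Hence x ≡ 705 + 1161·12 = 14637 (mod 22059).
From x ≡ 14637 (mod 22059) write x = 14637 + 22059t. Substituting into x ≡ 43 (mod 59) gives 22059t ≡ 38 (mod 59), and since 52⁻¹ ≡ 42 (mod 59), t ≡ 3. Hence x ≡ 14637 + 22059·3 = 80814 (mod 1301481).
From x ≡ 80814 (mod 1301481) write x = 80814 + 1301481t. Substituting into x ≡ 28 (mod 41) gives 1301481t ≡ 25 (mod 41), and since 18⁻¹ ≡ 16 (mod 41), t ≡ 31. Hence x ≡ 80814 + 1301481·31 = 40426725 (mod 53360721).

40426725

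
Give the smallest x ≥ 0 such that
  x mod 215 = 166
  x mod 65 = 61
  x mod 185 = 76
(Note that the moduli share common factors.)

47251

gcd(215, 65) = 5 and 5 | (61 − 166), so the pair is consistent; merging gives x ≡ 2531 (mod 2795), where 2795 = lcm(215, 65).
gcd(2795, 185) = 5 and 5 | (76 − 2531), so the pair is consistent; merging gives x ≡ 47251 (mod 103415), where 103415 = lcm(2795, 185).
The solution is unique modulo lcm(215, 65, 185) = 103415.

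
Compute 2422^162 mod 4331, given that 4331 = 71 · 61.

2809

Mod 71: 2422 ≡ 8; by Fermat, exponent reduces to 162 mod 70 = 22; 8^22 ≡ 40 (mod 71).
Mod 61: 2422 ≡ 43; by Fermat, exponent reduces to 162 mod 60 = 42; 43^42 ≡ 3 (mod 61).
Combine by CRT: x ≡ 40 (mod 71), x ≡ 3 (mod 61) ⇒ x ≡ 2809 (mod 4331).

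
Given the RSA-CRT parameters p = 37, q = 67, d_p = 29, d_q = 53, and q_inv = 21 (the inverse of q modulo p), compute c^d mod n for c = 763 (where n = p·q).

m₁ = c^(d_p) mod p: c ≡ 23 (mod 37), and 23^29 mod 37 = 8.
m₂ = c^(d_q) mod q: c ≡ 26 (mod 67), and 26^53 mod 67 = 16.
h = q_inv·(m₁ − m₂) mod p = 21·(8 − 16) mod 37 = 17.
m = m₂ + h·q = 16 + 17·67 = 1155.

1155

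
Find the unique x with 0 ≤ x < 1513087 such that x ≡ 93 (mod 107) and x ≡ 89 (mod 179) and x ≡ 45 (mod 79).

From x ≡ 93 (mod 107) write x = 93 + 107t. Substituting into x ≡ 89 (mod 179) gives 107t ≡ 175 (mod 179), and since 107⁻¹ ≡ 87 (mod 179), t ≡ 10. Hence x ≡ 93 + 107·10 = 1163 (mod 19153).
From x ≡ 1163 (mod 19153) write x = 1163 + 19153t. Substituting into x ≡ 45 (mod 79) gives 19153t ≡ 67 (mod 79), and since 35⁻¹ ≡ 70 (mod 79), t ≡ 29. Hence x ≡ 1163 + 19153·29 = 556600 (mod 1513087).

556600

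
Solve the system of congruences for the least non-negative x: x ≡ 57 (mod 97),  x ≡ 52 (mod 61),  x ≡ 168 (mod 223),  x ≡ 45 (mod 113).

The moduli are pairwise coprime; N = 97·61·223·113 = 149102483.
N/97 = 1537139; 1537139 ≡ 77 (mod 97); 77·63 ≡ 1, so inverse 63.
N/61 = 2444303; 2444303 ≡ 33 (mod 61); 33·37 ≡ 1, so inverse 37.
N/223 = 668621; 668621 ≡ 67 (mod 223); 67·10 ≡ 1, so inverse 10.
N/113 = 1319491; 1319491 ≡ 103 (mod 113); 103·79 ≡ 1, so inverse 79.
x ≡ 57·1537139·63 + 52·2444303·37 + 168·668621·10 + 45·1319491·79 = 16036778906.
16036778906 mod 149102483 = 82813225.

82813225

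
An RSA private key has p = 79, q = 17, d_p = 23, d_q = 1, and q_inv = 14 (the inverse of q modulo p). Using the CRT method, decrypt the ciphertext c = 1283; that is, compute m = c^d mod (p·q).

m₁ = c^(d_p) mod p: c ≡ 19 (mod 79), and 19^23 mod 79 = 13.
m₂ = c^(d_q) mod q: c ≡ 8 (mod 17), and 8^1 mod 17 = 8.
h = q_inv·(m₁ − m₂) mod p = 14·(13 − 8) mod 79 = 70.
m = m₂ + h·q = 8 + 70·17 = 1198.

1198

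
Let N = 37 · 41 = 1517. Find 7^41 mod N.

786

Mod 37: 7 ≡ 7; by Fermat, exponent reduces to 41 mod 36 = 5; 7^5 ≡ 9 (mod 37).
Mod 41: 7 ≡ 7; by Fermat, exponent reduces to 41 mod 40 = 1; 7^1 ≡ 7 (mod 41).
Combine by CRT: x ≡ 9 (mod 37), x ≡ 7 (mod 41) ⇒ x ≡ 786 (mod 1517).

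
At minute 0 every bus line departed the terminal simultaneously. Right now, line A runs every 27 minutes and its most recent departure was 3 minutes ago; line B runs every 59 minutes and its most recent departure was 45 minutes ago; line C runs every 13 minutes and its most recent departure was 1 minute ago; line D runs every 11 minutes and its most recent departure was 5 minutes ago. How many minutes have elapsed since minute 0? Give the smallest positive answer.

92262

The moduli are pairwise coprime; N = 27·59·13·11 = 227799.
N/27 = 8437; 8437 ≡ 13 (mod 27); 13·25 ≡ 1, so inverse 25.
N/59 = 3861; 3861 ≡ 26 (mod 59); 26·25 ≡ 1, so inverse 25.
N/13 = 17523; 17523 ≡ 12 (mod 13); 12·12 ≡ 1, so inverse 12.
N/11 = 20709; 20709 ≡ 7 (mod 11); 7·8 ≡ 1, so inverse 8.
t ≡ 3·8437·25 + 45·3861·25 + 1·17523·12 + 5·20709·8 = 6015036.
6015036 mod 227799 = 92262.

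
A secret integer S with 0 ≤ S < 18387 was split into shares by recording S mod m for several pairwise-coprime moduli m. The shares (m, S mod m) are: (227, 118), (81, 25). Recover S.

4885

From S ≡ 118 (mod 227) write S = 118 + 227t. Substituting into S ≡ 25 (mod 81) gives 227t ≡ 69 (mod 81), and since 65⁻¹ ≡ 5 (mod 81), t ≡ 21. Hence S ≡ 118 + 227·21 = 4885 (mod 18387).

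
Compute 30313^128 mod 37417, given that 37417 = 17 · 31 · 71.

273

Mod 17: 30313 ≡ 2; since 16 | 128, by Fermat 2^128 ≡ 1 (mod 17).
Mod 31: 30313 ≡ 26; by Fermat, exponent reduces to 128 mod 30 = 8; 26^8 ≡ 25 (mod 31).
Mod 71: 30313 ≡ 67; by Fermat, exponent reduces to 128 mod 70 = 58; 67^58 ≡ 60 (mod 71).
Combine by CRT: x ≡ 1 (mod 17), x ≡ 25 (mod 31), x ≡ 60 (mod 71) ⇒ x ≡ 273 (mod 37417).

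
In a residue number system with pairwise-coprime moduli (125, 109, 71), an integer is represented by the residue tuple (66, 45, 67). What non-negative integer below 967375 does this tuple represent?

The moduli are pairwise coprime; N = 125·109·71 = 967375.
N/125 = 7739; 7739 ≡ 114 (mod 125); 114·34 ≡ 1, so inverse 34.
N/109 = 8875; 8875 ≡ 46 (mod 109); 46·64 ≡ 1, so inverse 64.
N/71 = 13625; 13625 ≡ 64 (mod 71); 64·10 ≡ 1, so inverse 10.
x ≡ 66·7739·34 + 45·8875·64 + 67·13625·10 = 52055066.
52055066 mod 967375 = 784191.

784191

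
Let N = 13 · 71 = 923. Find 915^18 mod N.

805

Mod 13: 915 ≡ 5; by Fermat, exponent reduces to 18 mod 12 = 6; 5^6 ≡ 12 (mod 13).
Mod 71: 915 ≡ 63; 63^18 ≡ 24 (mod 71).
Combine by CRT: x ≡ 12 (mod 13), x ≡ 24 (mod 71) ⇒ x ≡ 805 (mod 923).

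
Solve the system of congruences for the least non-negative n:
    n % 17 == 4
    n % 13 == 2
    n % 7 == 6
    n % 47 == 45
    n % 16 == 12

From n ≡ 4 (mod 17) write n = 4 + 17t. Substituting into n ≡ 2 (mod 13) gives 17t ≡ 11 (mod 13), and since 4⁻¹ ≡ 10 (mod 13), t ≡ 6. Hence n ≡ 4 + 17·6 = 106 (mod 221).
From n ≡ 106 (mod 221) write n = 106 + 221t. Substituting into n ≡ 6 (mod 7) gives 221t ≡ 5 (mod 7), and since 4⁻¹ ≡ 2 (mod 7), t ≡ 3. Hence n ≡ 106 + 221·3 = 769 (mod 1547).
From n ≡ 769 (mod 1547) write n = 769 + 1547t. Substituting into n ≡ 45 (mod 47) gives 1547t ≡ 28 (mod 47), and since 43⁻¹ ≡ 35 (mod 47), t ≡ 40. Hence n ≡ 769 + 1547·40 = 62649 (mod 72709).
From n ≡ 62649 (mod 72709) write n = 62649 + 72709t. Substituting into n ≡ 12 (mod 16) gives 72709t ≡ 3 (mod 16), and since 5⁻¹ ≡ 13 (mod 16), t ≡ 7. Hence n ≡ 62649 + 72709·7 = 571612 (mod 1163344).

571612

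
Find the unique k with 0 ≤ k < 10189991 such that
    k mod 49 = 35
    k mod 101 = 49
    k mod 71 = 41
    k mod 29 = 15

1591506

From k ≡ 35 (mod 49) write k = 35 + 49t. Substituting into k ≡ 49 (mod 101) gives 49t ≡ 14 (mod 101), and since 49⁻¹ ≡ 33 (mod 101), t ≡ 58. Hence k ≡ 35 + 49·58 = 2877 (mod 4949).
From k ≡ 2877 (mod 4949) write k = 2877 + 4949t. Substituting into k ≡ 41 (mod 71) gives 4949t ≡ 4 (mod 71), and since 50⁻¹ ≡ 27 (mod 71), t ≡ 37. Hence k ≡ 2877 + 4949·37 = 185990 (mod 351379).
From k ≡ 185990 (mod 351379) write k = 185990 + 351379t. Substituting into k ≡ 15 (mod 29) gives 351379t ≡ 2 (mod 29), and since 15⁻¹ ≡ 2 (mod 29), t ≡ 4. Hence k ≡ 185990 + 351379·4 = 1591506 (mod 10189991).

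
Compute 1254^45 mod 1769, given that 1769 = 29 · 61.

Mod 29: 1254 ≡ 7; by Fermat, exponent reduces to 45 mod 28 = 17; 7^17 ≡ 24 (mod 29).
Mod 61: 1254 ≡ 34; 34^45 ≡ 1 (mod 61).
Combine by CRT: x ≡ 24 (mod 29), x ≡ 1 (mod 61) ⇒ x ≡ 1648 (mod 1769).

1648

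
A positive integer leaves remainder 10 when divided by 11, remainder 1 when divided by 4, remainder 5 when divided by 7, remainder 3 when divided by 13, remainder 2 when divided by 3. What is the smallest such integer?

7985

From n ≡ 10 (mod 11) write n = 10 + 11t. Substituting into n ≡ 1 (mod 4) gives 11t ≡ 3 (mod 4), and since 3⁻¹ ≡ 3 (mod 4), t ≡ 1. Hence n ≡ 10 + 11·1 = 21 (mod 44).
From n ≡ 21 (mod 44) write n = 21 + 44t. Substituting into n ≡ 5 (mod 7) gives 44t ≡ 5 (mod 7), and since 2⁻¹ ≡ 4 (mod 7), t ≡ 6. Hence n ≡ 21 + 44·6 = 285 (mod 308).
From n ≡ 285 (mod 308) write n = 285 + 308t. Substituting into n ≡ 3 (mod 13) gives 308t ≡ 4 (mod 13), and since 9⁻¹ ≡ 3 (mod 13), t ≡ 12. Hence n ≡ 285 + 308·12 = 3981 (mod 4004).
From n ≡ 3981 (mod 4004) write n = 3981 + 4004t. Substituting into n ≡ 2 (mod 3) gives 4004t ≡ 2 (mod 3), and since 2⁻¹ ≡ 2 (mod 3), t ≡ 1. Hence n ≡ 3981 + 4004·1 = 7985 (mod 12012).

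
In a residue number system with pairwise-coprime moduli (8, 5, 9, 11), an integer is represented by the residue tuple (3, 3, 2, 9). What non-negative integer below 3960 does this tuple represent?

The moduli are pairwise coprime; N = 8·5·9·11 = 3960.
N/8 = 495; 495 ≡ 7 (mod 8); 7·7 ≡ 1, so inverse 7.
N/5 = 792; 792 ≡ 2 (mod 5); 2·3 ≡ 1, so inverse 3.
N/9 = 440; 440 ≡ 8 (mod 9); 8·8 ≡ 1, so inverse 8.
N/11 = 360; 360 ≡ 8 (mod 11); 8·7 ≡ 1, so inverse 7.
x ≡ 3·495·7 + 3·792·3 + 2·440·8 + 9·360·7 = 47243.
47243 mod 3960 = 3683.

3683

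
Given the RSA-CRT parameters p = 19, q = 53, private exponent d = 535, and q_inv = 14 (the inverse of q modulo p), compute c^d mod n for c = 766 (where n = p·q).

99

d_p = d mod (p−1) = 535 mod 18 = 13; d_q = d mod (q−1) = 15.
m₁ = c^(d_p) mod p: c ≡ 6 (mod 19), and 6^13 mod 19 = 4.
m₂ = c^(d_q) mod q: c ≡ 24 (mod 53), and 24^15 mod 53 = 46.
h = q_inv·(m₁ − m₂) mod p = 14·(4 − 46) mod 19 = 1.
m = m₂ + h·q = 46 + 1·53 = 99.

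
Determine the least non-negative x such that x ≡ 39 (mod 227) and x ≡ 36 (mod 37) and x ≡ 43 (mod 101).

From x ≡ 39 (mod 227) write x = 39 + 227t. Substituting into x ≡ 36 (mod 37) gives 227t ≡ 34 (mod 37), and since 5⁻¹ ≡ 15 (mod 37), t ≡ 29. Hence x ≡ 39 + 227·29 = 6622 (mod 8399).
From x ≡ 6622 (mod 8399) write x = 6622 + 8399t. Substituting into x ≡ 43 (mod 101) gives 8399t ≡ 87 (mod 101), and since 16⁻¹ ≡ 19 (mod 101), t ≡ 37. Hence x ≡ 6622 + 8399·37 = 317385 (mod 848299).

317385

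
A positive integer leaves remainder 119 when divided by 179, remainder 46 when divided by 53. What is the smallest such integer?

From m ≡ 119 (mod 179) write m = 119 + 179t. Substituting into m ≡ 46 (mod 53) gives 179t ≡ 33 (mod 53), and since 20⁻¹ ≡ 8 (mod 53), t ≡ 52. Hence m ≡ 119 + 179·52 = 9427 (mod 9487).

9427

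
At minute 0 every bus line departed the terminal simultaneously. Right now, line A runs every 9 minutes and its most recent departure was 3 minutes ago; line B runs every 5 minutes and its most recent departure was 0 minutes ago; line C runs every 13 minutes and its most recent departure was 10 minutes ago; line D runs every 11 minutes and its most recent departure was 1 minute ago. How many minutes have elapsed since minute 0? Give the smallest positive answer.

The moduli are pairwise coprime; N = 9·5·13·11 = 6435.
N/9 = 715; 715 ≡ 4 (mod 9); 4·7 ≡ 1, so inverse 7.
N/5 = 1287; 1287 ≡ 2 (mod 5); 2·3 ≡ 1, so inverse 3.
N/13 = 495; 495 ≡ 1 (mod 13), inverse 1.
N/11 = 585; 585 ≡ 2 (mod 11); 2·6 ≡ 1, so inverse 6.
t ≡ 3·715·7 + 0·1287·3 + 10·495·1 + 1·585·6 = 23475.
23475 mod 6435 = 4170.

4170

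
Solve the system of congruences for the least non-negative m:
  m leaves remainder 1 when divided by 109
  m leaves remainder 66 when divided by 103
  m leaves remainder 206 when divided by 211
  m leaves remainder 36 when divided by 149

12251710

From m ≡ 1 (mod 109) write m = 1 + 109t. Substituting into m ≡ 66 (mod 103) gives 109t ≡ 65 (mod 103), and since 6⁻¹ ≡ 86 (mod 103), t ≡ 28. Hence m ≡ 1 + 109·28 = 3053 (mod 11227).
From m ≡ 3053 (mod 11227) write m = 3053 + 11227t. Substituting into m ≡ 206 (mod 211) gives 11227t ≡ 107 (mod 211), and since 44⁻¹ ≡ 24 (mod 211), t ≡ 36. Hence m ≡ 3053 + 11227·36 = 407225 (mod 2368897).
From m ≡ 407225 (mod 2368897) write m = 407225 + 2368897t. Substituting into m ≡ 36 (mod 149) gives 2368897t ≡ 28 (mod 149), and since 95⁻¹ ≡ 80 (mod 149), t ≡ 5. Hence m ≡ 407225 + 2368897·5 = 12251710 (mod 352965653).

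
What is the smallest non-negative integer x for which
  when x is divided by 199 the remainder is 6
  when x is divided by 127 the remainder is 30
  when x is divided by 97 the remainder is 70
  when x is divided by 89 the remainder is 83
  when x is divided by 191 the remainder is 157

From x ≡ 6 (mod 199) write x = 6 + 199t. Substituting into x ≡ 30 (mod 127) gives 199t ≡ 24 (mod 127), and since 72⁻¹ ≡ 30 (mod 127), t ≡ 85. Hence x ≡ 6 + 199·85 = 16921 (mod 25273).
From x ≡ 16921 (mod 25273) write x = 16921 + 25273t. Substituting into x ≡ 70 (mod 97) gives 25273t ≡ 27 (mod 97), and since 53⁻¹ ≡ 11 (mod 97), t ≡ 6. Hence x ≡ 16921 + 25273·6 = 168559 (mod 2451481).
From x ≡ 168559 (mod 2451481) write x = 168559 + 2451481t. Substituting into x ≡ 83 (mod 89) gives 2451481t ≡ 1 (mod 89), and since 65⁻¹ ≡ 63 (mod 89), t ≡ 63. Hence x ≡ 168559 + 2451481·63 = 154611862 (mod 218181809).
From x ≡ 154611862 (mod 218181809) write x = 154611862 + 218181809t. Substituting into x ≡ 157 (mod 191) gives 218181809t ≡ 121 (mod 191), and since 26⁻¹ ≡ 169 (mod 191), t ≡ 12. Hence x ≡ 154611862 + 218181809·12 = 2772793570 (mod 41672725519).

2772793570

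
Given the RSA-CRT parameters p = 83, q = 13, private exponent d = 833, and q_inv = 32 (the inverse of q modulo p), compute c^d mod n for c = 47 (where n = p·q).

d_p = d mod (p−1) = 833 mod 82 = 13; d_q = d mod (q−1) = 5.
m₁ = c^(d_p) mod p: c ≡ 47 (mod 83), and 47^13 mod 83 = 54.
m₂ = c^(d_q) mod q: c ≡ 8 (mod 13), and 8^5 mod 13 = 8.
h = q_inv·(m₁ − m₂) mod p = 32·(54 − 8) mod 83 = 61.
m = m₂ + h·q = 8 + 61·13 = 801.

801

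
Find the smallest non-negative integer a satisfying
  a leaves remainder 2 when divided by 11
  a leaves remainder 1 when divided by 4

From a ≡ 2 (mod 11) write a = 2 + 11t. Substituting into a ≡ 1 (mod 4) gives 11t ≡ 3 (mod 4), and since 3⁻¹ ≡ 3 (mod 4), t ≡ 1. Hence a ≡ 2 + 11·1 = 13 (mod 44).

13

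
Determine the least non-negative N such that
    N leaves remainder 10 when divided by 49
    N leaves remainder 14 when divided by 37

1235

From N ≡ 10 (mod 49) write N = 10 + 49t. Substituting into N ≡ 14 (mod 37) gives 49t ≡ 4 (mod 37), and since 12⁻¹ ≡ 34 (mod 37), t ≡ 25. Hence N ≡ 10 + 49·25 = 1235 (mod 1813).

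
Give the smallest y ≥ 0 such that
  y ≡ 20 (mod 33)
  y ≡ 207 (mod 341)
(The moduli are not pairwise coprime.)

548

Combine the congruences pairwise.
gcd(33, 341) = 11 and 11 | (207 − 20), so the pair is consistent; merging gives y ≡ 548 (mod 1023), where 1023 = lcm(33, 341).
The solution is unique modulo lcm(33, 341) = 1023.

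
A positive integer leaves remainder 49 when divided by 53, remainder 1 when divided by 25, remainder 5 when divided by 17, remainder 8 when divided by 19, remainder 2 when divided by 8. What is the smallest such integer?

1839626

From t ≡ 49 (mod 53) write t = 49 + 53s. Substituting into t ≡ 1 (mod 25) gives 53s ≡ 2 (mod 25), and since 3⁻¹ ≡ 17 (mod 25), s ≡ 9. Hence t ≡ 49 + 53·9 = 526 (mod 1325).
From t ≡ 526 (mod 1325) write t = 526 + 1325s. Substituting into t ≡ 5 (mod 17) gives 1325s ≡ 6 (mod 17), and since 16⁻¹ ≡ 16 (mod 17), s ≡ 11. Hence t ≡ 526 + 1325·11 = 15101 (mod 22525).
From t ≡ 15101 (mod 22525) write t = 15101 + 22525s. Substituting into t ≡ 8 (mod 19) gives 22525s ≡ 12 (mod 19), and since 10⁻¹ ≡ 2 (mod 19), s ≡ 5. Hence t ≡ 15101 + 22525·5 = 127726 (mod 427975).
From t ≡ 127726 (mod 427975) write t = 127726 + 427975s. Substituting into t ≡ 2 (mod 8) gives 427975s ≡ 4 (mod 8), and since 7⁻¹ ≡ 7 (mod 8), s ≡ 4. Hence t ≡ 127726 + 427975·4 = 1839626 (mod 3423800).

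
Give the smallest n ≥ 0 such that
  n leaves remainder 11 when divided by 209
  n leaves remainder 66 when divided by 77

Combine the congruences pairwise.
gcd(209, 77) = 11 and 11 | (66 − 11), so the pair is consistent; merging gives n ≡ 220 (mod 1463), where 1463 = lcm(209, 77).
The solution is unique modulo lcm(209, 77) = 1463.

220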